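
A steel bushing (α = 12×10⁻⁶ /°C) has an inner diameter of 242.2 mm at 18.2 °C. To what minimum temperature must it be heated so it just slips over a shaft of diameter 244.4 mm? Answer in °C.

T = 775 °C

Required Δd = 244.4 − 242.2 = 2.2 mm
Δd = αd₀ΔT ⇒ ΔT = Δd/(αd₀) = 2.2 / (12×10⁻⁶ × 242.2) = 756.95 K
T_min = 18.2 + 756.95 = 775.15 °C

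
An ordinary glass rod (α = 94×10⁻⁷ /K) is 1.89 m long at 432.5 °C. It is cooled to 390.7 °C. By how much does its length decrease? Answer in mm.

ΔL = 0.743 mm

|ΔT| = |390.7 − 432.5| = 41.8 K
ΔL = αL₀ΔT = (94×10⁻⁷)(1.89)(41.8) = 7.43×10⁻⁴ m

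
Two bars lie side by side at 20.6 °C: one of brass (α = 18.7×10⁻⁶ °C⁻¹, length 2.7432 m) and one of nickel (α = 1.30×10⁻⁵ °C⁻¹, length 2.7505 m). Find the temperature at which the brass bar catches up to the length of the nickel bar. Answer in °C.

T = 490.3 °C

L₁(1 + α₁ΔT) = L₂(1 + α₂ΔT) ⇒ ΔT = (L₂ − L₁)/(α₁L₁ − α₂L₂)
L₂ − L₁ = 2.7505 − 2.7432 = 7.30×10⁻³ m
α₁L₁ − α₂L₂ = 18.7×10⁻⁶×2.7432 − 1.30×10⁻⁵×2.7505 = 1.554134×10⁻⁵ m/K
ΔT = 7.30×10⁻³ / 1.554134×10⁻⁵ = 469.715 K
T = 20.6 + 469.715 = 490.315 °C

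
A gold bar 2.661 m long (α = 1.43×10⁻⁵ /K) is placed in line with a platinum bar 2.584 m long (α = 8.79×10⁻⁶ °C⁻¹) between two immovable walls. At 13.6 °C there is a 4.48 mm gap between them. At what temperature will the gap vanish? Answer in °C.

T = 87.3 °C

α₁L₁ = 3.80523×10⁻⁵ m/K, α₂L₂ = 2.271336×10⁻⁵ m/K → total 6.076566×10⁻⁵ m/K
ΔT = g/(α₁L₁+α₂L₂) = 4.48×10⁻³ / 6.076566×10⁻⁵ = 73.726 K
T = 13.6 + 73.726 = 87.326 °C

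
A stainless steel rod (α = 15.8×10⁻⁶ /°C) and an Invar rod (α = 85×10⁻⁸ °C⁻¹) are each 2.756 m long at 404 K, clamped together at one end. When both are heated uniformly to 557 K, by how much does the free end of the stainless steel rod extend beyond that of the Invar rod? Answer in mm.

ΔT = 153 K
stainless steel: ΔL = 15.8×10⁻⁶ × 2.756 m × 153 = 6.6624×10⁻³ m = 6.6624 mm
Invar: ΔL = 85×10⁻⁸ × 2.756 m × 153 = 3.5842×10⁻⁴ m = 0.35842 mm
difference = 6.6624 − 0.35842 = 6.30398 mm

6.30 mm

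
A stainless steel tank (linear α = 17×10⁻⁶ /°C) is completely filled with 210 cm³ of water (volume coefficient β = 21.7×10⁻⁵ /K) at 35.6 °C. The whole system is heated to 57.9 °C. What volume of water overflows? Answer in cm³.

The tank also expands: β_container ≈ 3α = 5.1×10⁻⁵ /K
Net overflow = V₀(β_liq − 3α_cont)ΔT
β − 3α = 2.17×10⁻⁴ − 5.1×10⁻⁵ = 1.66×10⁻⁴ /K; ΔT = 22.3 K
ΔV = 210 × 1.66×10⁻⁴ × 22.3 = 0.777 cm³

0.777 cm³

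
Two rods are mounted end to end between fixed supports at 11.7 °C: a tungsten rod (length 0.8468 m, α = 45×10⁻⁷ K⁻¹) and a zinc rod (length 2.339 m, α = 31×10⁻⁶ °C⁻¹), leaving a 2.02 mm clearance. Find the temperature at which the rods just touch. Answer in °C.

α₁L₁ = 3.8106×10⁻⁶ m/K, α₂L₂ = 7.2509×10⁻⁵ m/K → total 7.63196×10⁻⁵ m/K
ΔT = g/(α₁L₁+α₂L₂) = 2.02×10⁻³ / 7.63196×10⁻⁵ = 26.468 K
T = 11.7 + 26.468 = 38.168 °C

T = 38.2 °C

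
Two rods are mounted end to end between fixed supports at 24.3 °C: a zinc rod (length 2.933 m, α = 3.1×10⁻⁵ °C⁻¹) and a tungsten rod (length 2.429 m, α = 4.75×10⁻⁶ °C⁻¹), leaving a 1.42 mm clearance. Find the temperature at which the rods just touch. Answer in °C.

T = 38.2 °C

α₁L₁ = 9.0923×10⁻⁵ m/K, α₂L₂ = 1.153775×10⁻⁵ m/K → total 1.0246075×10⁻⁴ m/K
ΔT = g/(α₁L₁+α₂L₂) = 1.42×10⁻³ / 1.0246075×10⁻⁴ = 13.859 K
T = 24.3 + 13.859 = 38.159 °C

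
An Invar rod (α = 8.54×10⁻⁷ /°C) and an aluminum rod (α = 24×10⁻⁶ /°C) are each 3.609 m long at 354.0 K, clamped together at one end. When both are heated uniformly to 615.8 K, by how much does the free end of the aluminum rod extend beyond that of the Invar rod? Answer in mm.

21.9 mm

ΔT = 261.8 K
Invar: ΔL = 8.54×10⁻⁷ × 3.609 m × 261.8 = 8.0689×10⁻⁴ m = 0.80689 mm
aluminum: ΔL = 24×10⁻⁶ × 3.609 m × 261.8 = 2.2676×10⁻² m = 22.676 mm
difference = 22.676 − 0.80689 = 21.86911 mm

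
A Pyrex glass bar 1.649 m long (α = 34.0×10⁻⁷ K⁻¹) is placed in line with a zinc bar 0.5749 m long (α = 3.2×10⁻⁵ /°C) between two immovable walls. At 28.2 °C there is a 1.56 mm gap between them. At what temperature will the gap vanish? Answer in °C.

Gap closes when ΔL₁ + ΔL₂ = 1.56 mm = 1.56×10⁻³ m
(α₁L₁ + α₂L₂)ΔT = g
α₁L₁ + α₂L₂ = 34.0×10⁻⁷×1.649 + 3.2×10⁻⁵×0.5749 = 2.40034×10⁻⁵ m/K
ΔT = 1.56×10⁻³ / 2.40034×10⁻⁵ = 64.991 K
T = 28.2 + 64.991 = 93.191 °C

T = 93.2 °C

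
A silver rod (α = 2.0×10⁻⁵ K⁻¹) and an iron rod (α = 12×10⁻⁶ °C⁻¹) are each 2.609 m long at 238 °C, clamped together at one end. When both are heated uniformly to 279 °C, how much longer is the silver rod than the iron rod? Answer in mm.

0.856 mm

ΔT = 41 K
silver: ΔL = 2.0×10⁻⁵ × 2.609 m × 41 = 2.1394×10⁻³ m = 2.1394 mm
iron: ΔL = 12×10⁻⁶ × 2.609 m × 41 = 1.2836×10⁻³ m = 1.2836 mm
difference = 2.1394 − 1.2836 = 0.8558 mm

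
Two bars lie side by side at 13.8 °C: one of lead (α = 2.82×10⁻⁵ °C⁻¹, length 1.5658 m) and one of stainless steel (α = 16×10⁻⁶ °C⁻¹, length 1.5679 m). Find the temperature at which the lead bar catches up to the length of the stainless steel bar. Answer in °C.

L₁(1 + α₁ΔT) = L₂(1 + α₂ΔT) ⇒ ΔT = (L₂ − L₁)/(α₁L₁ − α₂L₂)
L₂ − L₁ = 1.5679 − 1.5658 = 2.10×10⁻³ m
α₁L₁ − α₂L₂ = 2.82×10⁻⁵×1.5658 − 16×10⁻⁶×1.5679 = 1.906916×10⁻⁵ m/K
ΔT = 2.10×10⁻³ / 1.906916×10⁻⁵ = 110.125 K
T = 13.8 + 110.125 = 123.925 °C

T = 123.9 °C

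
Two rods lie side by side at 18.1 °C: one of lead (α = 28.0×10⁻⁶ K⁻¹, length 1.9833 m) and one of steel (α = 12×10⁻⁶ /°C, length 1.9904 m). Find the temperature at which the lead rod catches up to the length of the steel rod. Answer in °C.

L₁(1 + α₁ΔT) = L₂(1 + α₂ΔT) ⇒ ΔT = (L₂ − L₁)/(α₁L₁ − α₂L₂)
L₂ − L₁ = 1.9904 − 1.9833 = 7.10×10⁻³ m
α₁L₁ − α₂L₂ = 28.0×10⁻⁶×1.9833 − 12×10⁻⁶×1.9904 = 3.16476×10⁻⁵ m/K
ΔT = 7.10×10⁻³ / 3.16476×10⁻⁵ = 224.346 K
T = 18.1 + 224.346 = 242.446 °C

T = 242.4 °C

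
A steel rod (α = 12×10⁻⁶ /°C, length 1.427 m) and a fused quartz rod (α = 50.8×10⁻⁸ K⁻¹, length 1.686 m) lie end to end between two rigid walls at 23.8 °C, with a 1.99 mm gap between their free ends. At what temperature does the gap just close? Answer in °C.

T = 134 °C

α₁L₁ = 1.7124×10⁻⁵ m/K, α₂L₂ = 8.56488×10⁻⁷ m/K → total 1.7980488×10⁻⁵ m/K
ΔT = g/(α₁L₁+α₂L₂) = 1.99×10⁻³ / 1.7980488×10⁻⁵ = 110.68 K
T = 23.8 + 110.68 = 134.48 °C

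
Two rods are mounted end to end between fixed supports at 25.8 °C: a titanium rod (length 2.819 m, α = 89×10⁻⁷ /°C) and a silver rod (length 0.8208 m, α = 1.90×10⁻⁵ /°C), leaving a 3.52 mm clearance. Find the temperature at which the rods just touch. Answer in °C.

α₁L₁ = 2.50891×10⁻⁵ m/K, α₂L₂ = 1.55952×10⁻⁵ m/K → total 4.06843×10⁻⁵ m/K
ΔT = g/(α₁L₁+α₂L₂) = 3.52×10⁻³ / 4.06843×10⁻⁵ = 86.52 K
T = 25.8 + 86.52 = 112.32 °C

T = 112 °C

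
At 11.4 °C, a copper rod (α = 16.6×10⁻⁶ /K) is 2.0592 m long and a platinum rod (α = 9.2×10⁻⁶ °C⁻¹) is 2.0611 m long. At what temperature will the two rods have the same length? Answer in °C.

T = 136.2 °C

L₁(1 + α₁ΔT) = L₂(1 + α₂ΔT) ⇒ ΔT = (L₂ − L₁)/(α₁L₁ − α₂L₂)
L₂ − L₁ = 2.0611 − 2.0592 = 1.90×10⁻³ m
α₁L₁ − α₂L₂ = 16.6×10⁻⁶×2.0592 − 9.2×10⁻⁶×2.0611 = 1.52206×10⁻⁵ m/K
ΔT = 1.90×10⁻³ / 1.52206×10⁻⁵ = 124.831 K
T = 11.4 + 124.831 = 136.231 °C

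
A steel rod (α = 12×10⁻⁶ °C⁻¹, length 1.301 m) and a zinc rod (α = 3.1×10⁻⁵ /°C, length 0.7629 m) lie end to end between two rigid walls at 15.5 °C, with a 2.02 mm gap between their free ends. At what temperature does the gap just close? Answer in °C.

T = 66.9 °C

α₁L₁ = 1.5612×10⁻⁵ m/K, α₂L₂ = 2.36499×10⁻⁵ m/K → total 3.92619×10⁻⁵ m/K
ΔT = g/(α₁L₁+α₂L₂) = 2.02×10⁻³ / 3.92619×10⁻⁵ = 51.449 K
T = 15.5 + 51.449 = 66.949 °C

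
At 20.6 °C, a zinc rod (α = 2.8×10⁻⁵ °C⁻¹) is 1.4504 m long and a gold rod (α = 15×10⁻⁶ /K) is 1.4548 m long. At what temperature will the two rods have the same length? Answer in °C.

T = 254.8 °C

Equal length when α₁L₁ΔT − α₂L₂ΔT = L₂ − L₁ = 4.40×10⁻³ m
α₁L₁ = 4.06112×10⁻⁵, α₂L₂ = 2.1822×10⁻⁵ → Δ(αL) = 1.87892×10⁻⁵ m/K
ΔT = 4.40×10⁻³ / 1.87892×10⁻⁵ = 234.177 K, so T = 20.6 + 234.177 = 254.777 °C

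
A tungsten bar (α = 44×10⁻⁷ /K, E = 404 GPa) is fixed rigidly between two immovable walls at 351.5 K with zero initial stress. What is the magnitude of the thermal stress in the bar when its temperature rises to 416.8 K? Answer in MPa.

σ = 116 MPa

Fully constrained: the free strain ε = αΔT is blocked, so σ = Eε = EαΔT.
|ΔT| = 65.3 K
σ = 404×10⁹ × 44×10⁻⁷ × 65.3 = 1.16×10⁸ Pa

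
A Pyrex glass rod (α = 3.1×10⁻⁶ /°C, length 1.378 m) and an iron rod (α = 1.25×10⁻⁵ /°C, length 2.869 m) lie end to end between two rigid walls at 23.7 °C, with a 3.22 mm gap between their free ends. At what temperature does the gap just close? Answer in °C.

α₁L₁ = 4.2718×10⁻⁶ m/K, α₂L₂ = 3.58625×10⁻⁵ m/K → total 4.01343×10⁻⁵ m/K
ΔT = g/(α₁L₁+α₂L₂) = 3.22×10⁻³ / 4.01343×10⁻⁵ = 80.23 K
T = 23.7 + 80.23 = 103.93 °C

T = 104 °C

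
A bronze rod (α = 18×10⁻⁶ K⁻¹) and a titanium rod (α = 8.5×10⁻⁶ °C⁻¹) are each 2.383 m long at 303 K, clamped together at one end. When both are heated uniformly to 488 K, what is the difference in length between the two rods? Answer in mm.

4.19 mm

ΔT = 185 K
bronze: ΔL = 18×10⁻⁶ × 2.383 m × 185 = 7.9354×10⁻³ m = 7.9354 mm
titanium: ΔL = 8.5×10⁻⁶ × 2.383 m × 185 = 3.7473×10⁻³ m = 3.7473 mm
difference = 7.9354 − 3.7473 = 4.1881 mm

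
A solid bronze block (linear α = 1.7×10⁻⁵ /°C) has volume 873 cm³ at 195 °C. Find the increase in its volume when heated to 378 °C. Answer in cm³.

Isotropic solid: β ≈ 3α = 5.1×10⁻⁵ /K; ΔT = 183 K
ΔV = 3αV₀ΔT = 3(1.7×10⁻⁵)(873)(183) = 8.15 cm³

ΔV = 8.15 cm³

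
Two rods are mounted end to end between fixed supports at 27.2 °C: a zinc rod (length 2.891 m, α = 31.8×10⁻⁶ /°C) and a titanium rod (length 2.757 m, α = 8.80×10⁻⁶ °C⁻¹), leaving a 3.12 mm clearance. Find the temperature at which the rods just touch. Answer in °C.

T = 54.1 °C

Gap closes when ΔL₁ + ΔL₂ = 3.12 mm = 3.12×10⁻³ m
(α₁L₁ + α₂L₂)ΔT = g
α₁L₁ + α₂L₂ = 31.8×10⁻⁶×2.891 + 8.80×10⁻⁶×2.757 = 1.161954×10⁻⁴ m/K
ΔT = 3.12×10⁻³ / 1.161954×10⁻⁴ = 26.851 K
T = 27.2 + 26.851 = 54.051 °C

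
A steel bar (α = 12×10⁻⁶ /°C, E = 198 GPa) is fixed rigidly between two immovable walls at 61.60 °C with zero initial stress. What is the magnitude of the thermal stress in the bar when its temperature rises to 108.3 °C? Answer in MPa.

Fully constrained: the free strain ε = αΔT is blocked, so σ = Eε = EαΔT.
|ΔT| = 46.70 K
σ = 198×10⁹ × 12×10⁻⁶ × 46.70 = 1.11×10⁸ Pa

σ = 111 MPa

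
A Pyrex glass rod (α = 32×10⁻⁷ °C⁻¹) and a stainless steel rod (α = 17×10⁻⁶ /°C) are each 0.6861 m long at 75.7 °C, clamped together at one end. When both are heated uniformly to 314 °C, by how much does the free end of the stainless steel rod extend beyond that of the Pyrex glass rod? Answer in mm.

2.26 mm

ΔT = 238.3 K
Pyrex glass: ΔL = 32×10⁻⁷ × 0.6861 m × 238.3 = 5.2319×10⁻⁴ m = 0.52319 mm
stainless steel: ΔL = 17×10⁻⁶ × 0.6861 m × 238.3 = 2.7795×10⁻³ m = 2.7795 mm
difference = 2.7795 − 0.52319 = 2.25631 mm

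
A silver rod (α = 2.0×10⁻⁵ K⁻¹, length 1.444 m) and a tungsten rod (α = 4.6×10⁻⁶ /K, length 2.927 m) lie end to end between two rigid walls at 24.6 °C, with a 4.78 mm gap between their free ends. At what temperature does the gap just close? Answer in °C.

T = 137 °C

Gap closes when ΔL₁ + ΔL₂ = 4.78 mm = 4.78×10⁻³ m
(α₁L₁ + α₂L₂)ΔT = g
α₁L₁ + α₂L₂ = 2.0×10⁻⁵×1.444 + 4.6×10⁻⁶×2.927 = 4.23442×10⁻⁵ m/K
ΔT = 4.78×10⁻³ / 4.23442×10⁻⁵ = 112.88 K
T = 24.6 + 112.88 = 137.48 °C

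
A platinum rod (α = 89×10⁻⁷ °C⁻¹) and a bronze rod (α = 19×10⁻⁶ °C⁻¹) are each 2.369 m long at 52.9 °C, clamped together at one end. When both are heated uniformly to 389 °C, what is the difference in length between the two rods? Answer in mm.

ΔT = 336.1 K
platinum: ΔL = 89×10⁻⁷ × 2.369 m × 336.1 = 7.0864×10⁻³ m = 7.0864 mm
bronze: ΔL = 19×10⁻⁶ × 2.369 m × 336.1 = 1.5128×10⁻² m = 15.128 mm
difference = 15.128 − 7.0864 = 8.0416 mm

8.04 mm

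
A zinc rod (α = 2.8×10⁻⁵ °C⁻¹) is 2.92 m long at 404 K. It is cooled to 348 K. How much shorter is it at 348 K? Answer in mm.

|ΔT| = |348 − 404| = 56 K
ΔL = αL₀ΔT = (2.8×10⁻⁵)(2.92)(56) = 4.58×10⁻³ m

ΔL = 4.58 mm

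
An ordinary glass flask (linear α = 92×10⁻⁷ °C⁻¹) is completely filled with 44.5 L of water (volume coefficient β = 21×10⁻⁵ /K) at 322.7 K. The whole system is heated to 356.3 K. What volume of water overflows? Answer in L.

0.273 L

The flask also expands: β_container ≈ 3α = 2.76×10⁻⁵ /K
Net overflow = V₀(β_liq − 3α_cont)ΔT
β − 3α = 2.10×10⁻⁴ − 2.76×10⁻⁵ = 1.824×10⁻⁴ /K; ΔT = 33.6 K
ΔV = 44.5 × 1.824×10⁻⁴ × 33.6 = 0.273 L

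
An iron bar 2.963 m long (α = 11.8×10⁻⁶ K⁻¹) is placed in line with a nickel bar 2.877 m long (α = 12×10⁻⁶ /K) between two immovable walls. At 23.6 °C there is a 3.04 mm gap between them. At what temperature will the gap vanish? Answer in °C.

α₁L₁ = 3.49634×10⁻⁵ m/K, α₂L₂ = 3.4524×10⁻⁵ m/K → total 6.94874×10⁻⁵ m/K
ΔT = g/(α₁L₁+α₂L₂) = 3.04×10⁻³ / 6.94874×10⁻⁵ = 43.749 K
T = 23.6 + 43.749 = 67.349 °C

T = 67.3 °C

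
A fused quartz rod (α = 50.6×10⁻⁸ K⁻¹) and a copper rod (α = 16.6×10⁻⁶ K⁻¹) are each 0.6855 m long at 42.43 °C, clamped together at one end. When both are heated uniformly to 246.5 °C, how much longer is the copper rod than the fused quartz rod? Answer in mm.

2.25 mm

ΔT = 204.07 K
fused quartz: ΔL = 50.6×10⁻⁸ × 0.6855 m × 204.07 = 7.0784×10⁻⁵ m = 0.070784 mm
copper: ΔL = 16.6×10⁻⁶ × 0.6855 m × 204.07 = 2.3222×10⁻³ m = 2.3222 mm
difference = 2.3222 − 0.070784 = 2.251416 mm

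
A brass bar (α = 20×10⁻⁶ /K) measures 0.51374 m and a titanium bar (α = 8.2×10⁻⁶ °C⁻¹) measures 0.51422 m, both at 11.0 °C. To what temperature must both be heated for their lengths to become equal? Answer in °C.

L₁(1 + α₁ΔT) = L₂(1 + α₂ΔT) ⇒ ΔT = (L₂ − L₁)/(α₁L₁ − α₂L₂)
L₂ − L₁ = 0.51422 − 0.51374 = 4.80×10⁻⁴ m
α₁L₁ − α₂L₂ = 20×10⁻⁶×0.51374 − 8.2×10⁻⁶×0.51422 = 6.058196×10⁻⁶ m/K
ΔT = 4.80×10⁻⁴ / 6.058196×10⁻⁶ = 79.2315 K
T = 11.0 + 79.2315 = 90.2315 °C

T = 90.23 °C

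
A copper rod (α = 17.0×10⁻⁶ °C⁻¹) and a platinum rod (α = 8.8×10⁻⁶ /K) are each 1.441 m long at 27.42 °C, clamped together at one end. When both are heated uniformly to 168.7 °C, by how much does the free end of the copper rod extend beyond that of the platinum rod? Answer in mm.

1.67 mm

ΔT = 141.28 K
copper: ΔL = 17.0×10⁻⁶ × 1.441 m × 141.28 = 3.4609×10⁻³ m = 3.4609 mm
platinum: ΔL = 8.8×10⁻⁶ × 1.441 m × 141.28 = 1.7915×10⁻³ m = 1.7915 mm
difference = 3.4609 − 1.7915 = 1.6694 mm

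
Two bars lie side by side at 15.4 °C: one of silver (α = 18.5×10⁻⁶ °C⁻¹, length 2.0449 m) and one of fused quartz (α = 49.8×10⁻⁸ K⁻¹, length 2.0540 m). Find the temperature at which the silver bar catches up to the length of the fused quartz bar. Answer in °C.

T = 262.6 °C

Equal length when α₁L₁ΔT − α₂L₂ΔT = L₂ − L₁ = 9.10×10⁻³ m
α₁L₁ = 3.783065×10⁻⁵, α₂L₂ = 1.022892×10⁻⁶ → Δ(αL) = 3.6807758×10⁻⁵ m/K
ΔT = 9.10×10⁻³ / 3.6807758×10⁻⁵ = 247.230 K, so T = 15.4 + 247.230 = 262.630 °C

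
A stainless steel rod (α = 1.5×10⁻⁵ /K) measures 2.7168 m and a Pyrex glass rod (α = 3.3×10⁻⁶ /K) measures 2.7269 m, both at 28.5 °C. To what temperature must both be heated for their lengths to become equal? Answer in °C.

T = 346.6 °C

L₁(1 + α₁ΔT) = L₂(1 + α₂ΔT) ⇒ ΔT = (L₂ − L₁)/(α₁L₁ − α₂L₂)
L₂ − L₁ = 2.7269 − 2.7168 = 1.01×10⁻² m
α₁L₁ − α₂L₂ = 1.5×10⁻⁵×2.7168 − 3.3×10⁻⁶×2.7269 = 3.175323×10⁻⁵ m/K
ΔT = 1.01×10⁻² / 3.175323×10⁻⁵ = 318.078 K
T = 28.5 + 318.078 = 346.578 °C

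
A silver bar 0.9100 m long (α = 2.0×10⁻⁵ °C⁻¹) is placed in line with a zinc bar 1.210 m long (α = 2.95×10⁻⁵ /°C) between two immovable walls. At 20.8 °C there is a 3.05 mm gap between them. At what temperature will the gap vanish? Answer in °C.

α₁L₁ = 1.820×10⁻⁵ m/K, α₂L₂ = 3.5695×10⁻⁵ m/K → total 5.3895×10⁻⁵ m/K
ΔT = g/(α₁L₁+α₂L₂) = 3.05×10⁻³ / 5.3895×10⁻⁵ = 56.592 K
T = 20.8 + 56.592 = 77.392 °C

T = 77.4 °C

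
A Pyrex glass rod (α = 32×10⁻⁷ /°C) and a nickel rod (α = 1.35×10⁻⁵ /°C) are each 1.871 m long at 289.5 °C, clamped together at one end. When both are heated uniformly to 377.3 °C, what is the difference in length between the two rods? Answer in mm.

ΔT = 87.8 K
Pyrex glass: ΔL = 32×10⁻⁷ × 1.871 m × 87.8 = 5.2568×10⁻⁴ m = 0.52568 mm
nickel: ΔL = 1.35×10⁻⁵ × 1.871 m × 87.8 = 2.2177×10⁻³ m = 2.2177 mm
difference = 2.2177 − 0.52568 = 1.69202 mm

1.69 mm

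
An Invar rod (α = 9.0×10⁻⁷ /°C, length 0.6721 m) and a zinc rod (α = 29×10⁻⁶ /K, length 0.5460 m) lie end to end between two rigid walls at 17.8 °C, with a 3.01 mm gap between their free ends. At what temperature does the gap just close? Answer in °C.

T = 201 °C

Gap closes when ΔL₁ + ΔL₂ = 3.01 mm = 3.01×10⁻³ m
(α₁L₁ + α₂L₂)ΔT = g
α₁L₁ + α₂L₂ = 9.0×10⁻⁷×0.6721 + 29×10⁻⁶×0.5460 = 1.643889×10⁻⁵ m/K
ΔT = 3.01×10⁻³ / 1.643889×10⁻⁵ = 183.10 K
T = 17.8 + 183.10 = 200.90 °C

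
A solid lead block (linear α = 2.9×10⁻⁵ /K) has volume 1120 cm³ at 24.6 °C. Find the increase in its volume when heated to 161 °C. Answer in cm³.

Isotropic solid: β ≈ 3α = 8.7×10⁻⁵ /K; ΔT = 136.4 K
ΔV = 3αV₀ΔT = 3(2.9×10⁻⁵)(1120)(136.4) = 13.3 cm³

ΔV = 13.3 cm³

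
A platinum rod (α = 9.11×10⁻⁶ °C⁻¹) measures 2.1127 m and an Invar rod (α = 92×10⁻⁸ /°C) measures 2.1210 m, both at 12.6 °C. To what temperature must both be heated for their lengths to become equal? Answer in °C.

L₁(1 + α₁ΔT) = L₂(1 + α₂ΔT) ⇒ ΔT = (L₂ − L₁)/(α₁L₁ − α₂L₂)
L₂ − L₁ = 2.1210 − 2.1127 = 8.30×10⁻³ m
α₁L₁ − α₂L₂ = 9.11×10⁻⁶×2.1127 − 92×10⁻⁸×2.1210 = 1.7295377×10⁻⁵ m/K
ΔT = 8.30×10⁻³ / 1.7295377×10⁻⁵ = 479.897 K
T = 12.6 + 479.897 = 492.497 °C

T = 492.5 °C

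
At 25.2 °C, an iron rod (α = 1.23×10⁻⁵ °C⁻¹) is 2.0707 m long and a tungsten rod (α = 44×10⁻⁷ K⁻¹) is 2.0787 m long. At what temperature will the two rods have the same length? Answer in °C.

L₁(1 + α₁ΔT) = L₂(1 + α₂ΔT) ⇒ ΔT = (L₂ − L₁)/(α₁L₁ − α₂L₂)
L₂ − L₁ = 2.0787 − 2.0707 = 8.00×10⁻³ m
α₁L₁ − α₂L₂ = 1.23×10⁻⁵×2.0707 − 44×10⁻⁷×2.0787 = 1.632333×10⁻⁵ m/K
ΔT = 8.00×10⁻³ / 1.632333×10⁻⁵ = 490.096 K
T = 25.2 + 490.096 = 515.296 °C

T = 515.3 °C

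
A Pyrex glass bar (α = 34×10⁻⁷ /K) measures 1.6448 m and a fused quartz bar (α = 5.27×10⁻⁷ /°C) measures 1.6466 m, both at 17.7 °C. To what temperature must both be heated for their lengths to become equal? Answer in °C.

T = 398.7 °C

L₁(1 + α₁ΔT) = L₂(1 + α₂ΔT) ⇒ ΔT = (L₂ − L₁)/(α₁L₁ − α₂L₂)
L₂ − L₁ = 1.6466 − 1.6448 = 1.80×10⁻³ m
α₁L₁ − α₂L₂ = 34×10⁻⁷×1.6448 − 5.27×10⁻⁷×1.6466 = 4.7245618×10⁻⁶ m/K
ΔT = 1.80×10⁻³ / 4.7245618×10⁻⁶ = 380.988 K
T = 17.7 + 380.988 = 398.688 °C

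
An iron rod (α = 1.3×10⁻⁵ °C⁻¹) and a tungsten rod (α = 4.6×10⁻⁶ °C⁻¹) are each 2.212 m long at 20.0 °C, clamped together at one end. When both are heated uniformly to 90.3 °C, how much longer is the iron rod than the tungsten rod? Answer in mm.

1.31 mm

ΔT = 70.3 K
iron: ΔL = 1.3×10⁻⁵ × 2.212 m × 70.3 = 2.0215×10⁻³ m = 2.0215 mm
tungsten: ΔL = 4.6×10⁻⁶ × 2.212 m × 70.3 = 7.1532×10⁻⁴ m = 0.71532 mm
difference = 2.0215 − 0.71532 = 1.30618 mm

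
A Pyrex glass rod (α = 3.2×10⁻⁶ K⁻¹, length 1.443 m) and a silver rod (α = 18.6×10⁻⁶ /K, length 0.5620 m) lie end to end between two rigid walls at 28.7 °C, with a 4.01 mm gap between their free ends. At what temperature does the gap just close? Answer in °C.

α₁L₁ = 4.6176×10⁻⁶ m/K, α₂L₂ = 1.04532×10⁻⁵ m/K → total 1.50708×10⁻⁵ m/K
ΔT = g/(α₁L₁+α₂L₂) = 4.01×10⁻³ / 1.50708×10⁻⁵ = 266.08 K
T = 28.7 + 266.08 = 294.78 °C

T = 295 °C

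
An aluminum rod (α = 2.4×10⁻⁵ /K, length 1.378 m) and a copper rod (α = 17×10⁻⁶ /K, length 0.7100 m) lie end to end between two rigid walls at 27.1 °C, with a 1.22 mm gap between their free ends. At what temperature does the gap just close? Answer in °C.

α₁L₁ = 3.3072×10⁻⁵ m/K, α₂L₂ = 1.207×10⁻⁵ m/K → total 4.5142×10⁻⁵ m/K
ΔT = g/(α₁L₁+α₂L₂) = 1.22×10⁻³ / 4.5142×10⁻⁵ = 27.026 K
T = 27.1 + 27.026 = 54.126 °C

T = 54.1 °C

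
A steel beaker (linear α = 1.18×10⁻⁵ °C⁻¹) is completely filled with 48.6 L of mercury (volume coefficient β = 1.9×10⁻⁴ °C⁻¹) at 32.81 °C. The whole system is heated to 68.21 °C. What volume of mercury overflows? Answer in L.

0.266 L

The beaker also expands: β_container ≈ 3α = 3.54×10⁻⁵ /K
Net overflow = V₀(β_liq − 3α_cont)ΔT
β − 3α = 1.90×10⁻⁴ − 3.54×10⁻⁵ = 1.546×10⁻⁴ /K; ΔT = 35.40 K
ΔV = 48.6 × 1.546×10⁻⁴ × 35.40 = 0.266 L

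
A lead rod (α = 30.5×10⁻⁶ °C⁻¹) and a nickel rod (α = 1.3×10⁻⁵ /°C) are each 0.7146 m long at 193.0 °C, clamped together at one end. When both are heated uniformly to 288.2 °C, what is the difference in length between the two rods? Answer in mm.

ΔT = 95.2 K
lead: ΔL = 30.5×10⁻⁶ × 0.7146 m × 95.2 = 2.0749×10⁻³ m = 2.0749 mm
nickel: ΔL = 1.3×10⁻⁵ × 0.7146 m × 95.2 = 8.8439×10⁻⁴ m = 0.88439 mm
difference = 2.0749 − 0.88439 = 1.19051 mm

1.19 mm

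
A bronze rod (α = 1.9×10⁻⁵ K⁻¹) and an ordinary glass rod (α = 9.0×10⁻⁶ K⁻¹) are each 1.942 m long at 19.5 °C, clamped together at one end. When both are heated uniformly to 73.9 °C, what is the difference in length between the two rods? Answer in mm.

1.06 mm

ΔT = 54.4 K
bronze: ΔL = 1.9×10⁻⁵ × 1.942 m × 54.4 = 2.0073×10⁻³ m = 2.0073 mm
ordinary glass: ΔL = 9.0×10⁻⁶ × 1.942 m × 54.4 = 9.5080×10⁻⁴ m = 0.95080 mm
difference = 2.0073 − 0.95080 = 1.0565 mm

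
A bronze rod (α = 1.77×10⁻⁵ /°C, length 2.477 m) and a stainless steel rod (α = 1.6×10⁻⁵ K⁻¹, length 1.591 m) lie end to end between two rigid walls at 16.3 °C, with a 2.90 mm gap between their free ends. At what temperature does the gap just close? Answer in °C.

Gap closes when ΔL₁ + ΔL₂ = 2.90 mm = 2.90×10⁻³ m
(α₁L₁ + α₂L₂)ΔT = g
α₁L₁ + α₂L₂ = 1.77×10⁻⁵×2.477 + 1.6×10⁻⁵×1.591 = 6.92989×10⁻⁵ m/K
ΔT = 2.90×10⁻³ / 6.92989×10⁻⁵ = 41.848 K
T = 16.3 + 41.848 = 58.148 °C

T = 58.1 °C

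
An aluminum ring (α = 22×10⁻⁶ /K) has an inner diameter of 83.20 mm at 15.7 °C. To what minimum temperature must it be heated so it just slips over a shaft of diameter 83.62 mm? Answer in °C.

Required Δd = 83.62 − 83.20 = 0.42 mm
Δd = αd₀ΔT ⇒ ΔT = Δd/(αd₀) = 0.42 / (22×10⁻⁶ × 83.20) = 229.46 K
T_min = 15.7 + 229.46 = 245.16 °C

T = 245 °C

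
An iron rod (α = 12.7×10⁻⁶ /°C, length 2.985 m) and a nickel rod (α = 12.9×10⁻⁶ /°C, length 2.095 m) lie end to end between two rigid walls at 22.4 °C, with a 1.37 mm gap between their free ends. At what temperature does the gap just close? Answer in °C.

T = 43.5 °C

Gap closes when ΔL₁ + ΔL₂ = 1.37 mm = 1.37×10⁻³ m
(α₁L₁ + α₂L₂)ΔT = g
α₁L₁ + α₂L₂ = 12.7×10⁻⁶×2.985 + 12.9×10⁻⁶×2.095 = 6.4935×10⁻⁵ m/K
ΔT = 1.37×10⁻³ / 6.4935×10⁻⁵ = 21.098 K
T = 22.4 + 21.098 = 43.498 °C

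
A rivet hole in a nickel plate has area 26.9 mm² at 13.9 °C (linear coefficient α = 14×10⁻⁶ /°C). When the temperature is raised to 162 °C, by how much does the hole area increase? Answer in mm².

Area coefficient ≈ 2α; |ΔT| = 148.1 K
ΔA = 2αA₀ΔT = 2(14×10⁻⁶)(26.9)(148.1) = 0.112 mm²

ΔA = 0.112 mm²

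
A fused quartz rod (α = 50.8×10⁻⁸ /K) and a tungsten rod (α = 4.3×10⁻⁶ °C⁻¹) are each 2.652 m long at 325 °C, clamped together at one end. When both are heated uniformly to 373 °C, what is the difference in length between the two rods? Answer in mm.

ΔT = 48 K
fused quartz: ΔL = 50.8×10⁻⁸ × 2.652 m × 48 = 6.4666×10⁻⁵ m = 0.064666 mm
tungsten: ΔL = 4.3×10⁻⁶ × 2.652 m × 48 = 5.4737×10⁻⁴ m = 0.54737 mm
difference = 0.54737 − 0.064666 = 0.482704 mm

0.483 mm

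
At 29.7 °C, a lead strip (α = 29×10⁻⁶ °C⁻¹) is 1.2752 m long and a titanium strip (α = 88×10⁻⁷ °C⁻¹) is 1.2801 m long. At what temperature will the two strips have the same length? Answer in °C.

Equal length when α₁L₁ΔT − α₂L₂ΔT = L₂ − L₁ = 4.90×10⁻³ m
α₁L₁ = 3.69808×10⁻⁵, α₂L₂ = 1.126488×10⁻⁵ → Δ(αL) = 2.571592×10⁻⁵ m/K
ΔT = 4.90×10⁻³ / 2.571592×10⁻⁵ = 190.543 K, so T = 29.7 + 190.543 = 220.243 °C

T = 220.2 °C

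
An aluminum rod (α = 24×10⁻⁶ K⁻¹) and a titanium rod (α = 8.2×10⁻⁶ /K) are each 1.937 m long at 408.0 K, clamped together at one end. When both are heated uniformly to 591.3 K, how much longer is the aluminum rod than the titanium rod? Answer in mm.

5.61 mm

ΔT = 183.3 K
aluminum: ΔL = 24×10⁻⁶ × 1.937 m × 183.3 = 8.5213×10⁻³ m = 8.5213 mm
titanium: ΔL = 8.2×10⁻⁶ × 1.937 m × 183.3 = 2.9114×10⁻³ m = 2.9114 mm
difference = 8.5213 − 2.9114 = 5.6099 mm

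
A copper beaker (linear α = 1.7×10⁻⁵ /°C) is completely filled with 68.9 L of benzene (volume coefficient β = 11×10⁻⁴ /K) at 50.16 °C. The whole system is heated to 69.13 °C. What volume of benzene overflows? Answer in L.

The beaker also expands: β_container ≈ 3α = 5.1×10⁻⁵ /K
Net overflow = V₀(β_liq − 3α_cont)ΔT
β − 3α = 1.10×10⁻³ − 5.1×10⁻⁵ = 1.049×10⁻³ /K; ΔT = 18.97 K
ΔV = 68.9 × 1.049×10⁻³ × 18.97 = 1.37 L

1.37 L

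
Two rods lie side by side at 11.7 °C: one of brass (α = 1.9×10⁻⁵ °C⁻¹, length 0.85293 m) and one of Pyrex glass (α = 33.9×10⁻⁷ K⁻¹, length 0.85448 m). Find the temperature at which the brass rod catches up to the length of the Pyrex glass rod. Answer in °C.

L₁(1 + α₁ΔT) = L₂(1 + α₂ΔT) ⇒ ΔT = (L₂ − L₁)/(α₁L₁ − α₂L₂)
L₂ − L₁ = 0.85448 − 0.85293 = 1.55×10⁻³ m
α₁L₁ − α₂L₂ = 1.9×10⁻⁵×0.85293 − 33.9×10⁻⁷×0.85448 = 1.33089828×10⁻⁵ m/K
ΔT = 1.55×10⁻³ / 1.33089828×10⁻⁵ = 116.463 K
T = 11.7 + 116.463 = 128.163 °C

T = 128.2 °C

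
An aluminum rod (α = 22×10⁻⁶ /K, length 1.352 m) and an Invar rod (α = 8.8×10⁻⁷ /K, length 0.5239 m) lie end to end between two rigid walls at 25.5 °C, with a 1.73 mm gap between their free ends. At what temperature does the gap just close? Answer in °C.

T = 82.8 °C

Gap closes when ΔL₁ + ΔL₂ = 1.73 mm = 1.73×10⁻³ m
(α₁L₁ + α₂L₂)ΔT = g
α₁L₁ + α₂L₂ = 22×10⁻⁶×1.352 + 8.8×10⁻⁷×0.5239 = 3.0205032×10⁻⁵ m/K
ΔT = 1.73×10⁻³ / 3.0205032×10⁻⁵ = 57.275 K
T = 25.5 + 57.275 = 82.775 °C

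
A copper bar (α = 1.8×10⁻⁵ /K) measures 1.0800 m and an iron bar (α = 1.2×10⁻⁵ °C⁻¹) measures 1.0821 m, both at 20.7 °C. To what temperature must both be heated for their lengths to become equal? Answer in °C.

Equal length when α₁L₁ΔT − α₂L₂ΔT = L₂ − L₁ = 2.10×10⁻³ m
α₁L₁ = 1.944×10⁻⁵, α₂L₂ = 1.29852×10⁻⁵ → Δ(αL) = 6.4548×10⁻⁶ m/K
ΔT = 2.10×10⁻³ / 6.4548×10⁻⁶ = 325.339 K, so T = 20.7 + 325.339 = 346.039 °C

T = 346.0 °C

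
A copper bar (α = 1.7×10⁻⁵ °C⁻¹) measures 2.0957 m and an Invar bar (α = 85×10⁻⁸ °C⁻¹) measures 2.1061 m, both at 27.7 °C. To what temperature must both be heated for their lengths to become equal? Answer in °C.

T = 335.1 °C

L₁(1 + α₁ΔT) = L₂(1 + α₂ΔT) ⇒ ΔT = (L₂ − L₁)/(α₁L₁ − α₂L₂)
L₂ − L₁ = 2.1061 − 2.0957 = 1.04×10⁻² m
α₁L₁ − α₂L₂ = 1.7×10⁻⁵×2.0957 − 85×10⁻⁸×2.1061 = 3.3836715×10⁻⁵ m/K
ΔT = 1.04×10⁻² / 3.3836715×10⁻⁵ = 307.358 K
T = 27.7 + 307.358 = 335.058 °C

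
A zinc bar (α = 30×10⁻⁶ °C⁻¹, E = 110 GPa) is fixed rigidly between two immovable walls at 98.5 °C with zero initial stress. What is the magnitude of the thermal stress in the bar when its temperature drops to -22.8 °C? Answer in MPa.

Fully constrained: the free strain ε = αΔT is blocked, so σ = Eε = EαΔT.
|ΔT| = 121.3 K
σ = 110×10⁹ × 30×10⁻⁶ × 121.3 = 4.00×10⁸ Pa

σ = 400 MPa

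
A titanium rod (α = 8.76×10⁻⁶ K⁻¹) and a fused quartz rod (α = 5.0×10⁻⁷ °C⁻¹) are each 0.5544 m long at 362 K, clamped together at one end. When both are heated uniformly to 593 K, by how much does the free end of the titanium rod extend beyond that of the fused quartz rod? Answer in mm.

ΔT = 231 K
titanium: ΔL = 8.76×10⁻⁶ × 0.5544 m × 231 = 1.1219×10⁻³ m = 1.1219 mm
fused quartz: ΔL = 5.0×10⁻⁷ × 0.5544 m × 231 = 6.4033×10⁻⁵ m = 0.064033 mm
difference = 1.1219 − 0.064033 = 1.057867 mm

1.06 mm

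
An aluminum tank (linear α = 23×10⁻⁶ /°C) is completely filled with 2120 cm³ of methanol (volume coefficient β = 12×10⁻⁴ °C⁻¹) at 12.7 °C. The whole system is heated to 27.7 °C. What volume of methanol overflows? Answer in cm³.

The tank also expands: β_container ≈ 3α = 6.9×10⁻⁵ /K
Net overflow = V₀(β_liq − 3α_cont)ΔT
β − 3α = 1.20×10⁻³ − 6.9×10⁻⁵ = 1.131×10⁻³ /K; ΔT = 15.0 K
ΔV = 2120 × 1.131×10⁻³ × 15.0 = 36.0 cm³

36.0 cm³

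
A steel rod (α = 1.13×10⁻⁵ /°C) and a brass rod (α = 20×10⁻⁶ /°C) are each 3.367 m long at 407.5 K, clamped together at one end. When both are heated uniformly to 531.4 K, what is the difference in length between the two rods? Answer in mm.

3.63 mm

ΔT = 123.9 K
steel: ΔL = 1.13×10⁻⁵ × 3.367 m × 123.9 = 4.7140×10⁻³ m = 4.7140 mm
brass: ΔL = 20×10⁻⁶ × 3.367 m × 123.9 = 8.3434×10⁻³ m = 8.3434 mm
difference = 8.3434 − 4.7140 = 3.6294 mm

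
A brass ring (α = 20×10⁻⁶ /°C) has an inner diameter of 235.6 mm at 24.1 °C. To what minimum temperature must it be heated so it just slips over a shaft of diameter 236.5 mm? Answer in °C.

Required Δd = 236.5 − 235.6 = 0.9 mm
Δd = αd₀ΔT ⇒ ΔT = Δd/(αd₀) = 0.9 / (20×10⁻⁶ × 235.6) = 191.00 K
T_min = 24.1 + 191.00 = 215.10 °C

T = 215 °C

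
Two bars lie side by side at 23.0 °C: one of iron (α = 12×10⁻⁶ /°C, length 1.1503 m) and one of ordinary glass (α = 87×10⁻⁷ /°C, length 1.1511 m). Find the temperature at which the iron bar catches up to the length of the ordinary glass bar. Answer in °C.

T = 234.1 °C

L₁(1 + α₁ΔT) = L₂(1 + α₂ΔT) ⇒ ΔT = (L₂ − L₁)/(α₁L₁ − α₂L₂)
L₂ − L₁ = 1.1511 − 1.1503 = 8.00×10⁻⁴ m
α₁L₁ − α₂L₂ = 12×10⁻⁶×1.1503 − 87×10⁻⁷×1.1511 = 3.78903×10⁻⁶ m/K
ΔT = 8.00×10⁻⁴ / 3.78903×10⁻⁶ = 211.136 K
T = 23.0 + 211.136 = 234.136 °C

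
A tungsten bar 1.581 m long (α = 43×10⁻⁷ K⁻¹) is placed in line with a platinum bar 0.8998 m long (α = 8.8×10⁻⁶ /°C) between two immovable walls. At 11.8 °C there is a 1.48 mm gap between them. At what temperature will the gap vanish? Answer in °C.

T = 112 °C

Gap closes when ΔL₁ + ΔL₂ = 1.48 mm = 1.48×10⁻³ m
(α₁L₁ + α₂L₂)ΔT = g
α₁L₁ + α₂L₂ = 43×10⁻⁷×1.581 + 8.8×10⁻⁶×0.8998 = 1.471654×10⁻⁵ m/K
ΔT = 1.48×10⁻³ / 1.471654×10⁻⁵ = 100.57 K
T = 11.8 + 100.57 = 112.37 °C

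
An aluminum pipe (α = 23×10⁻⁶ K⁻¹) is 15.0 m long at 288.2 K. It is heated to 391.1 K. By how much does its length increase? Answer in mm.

|ΔT| = |391.1 − 288.2| = 102.9 K
ΔL = αL₀ΔT = (23×10⁻⁶)(15.0)(102.9) = 3.55×10⁻² m

ΔL = 35.5 mm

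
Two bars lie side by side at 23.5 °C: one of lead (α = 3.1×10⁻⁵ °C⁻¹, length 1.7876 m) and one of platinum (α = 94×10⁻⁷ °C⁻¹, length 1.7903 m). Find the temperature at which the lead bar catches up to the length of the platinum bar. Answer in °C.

T = 93.47 °C

L₁(1 + α₁ΔT) = L₂(1 + α₂ΔT) ⇒ ΔT = (L₂ − L₁)/(α₁L₁ − α₂L₂)
L₂ − L₁ = 1.7903 − 1.7876 = 2.70×10⁻³ m
α₁L₁ − α₂L₂ = 3.1×10⁻⁵×1.7876 − 94×10⁻⁷×1.7903 = 3.858678×10⁻⁵ m/K
ΔT = 2.70×10⁻³ / 3.858678×10⁻⁵ = 69.9722 K
T = 23.5 + 69.9722 = 93.4722 °C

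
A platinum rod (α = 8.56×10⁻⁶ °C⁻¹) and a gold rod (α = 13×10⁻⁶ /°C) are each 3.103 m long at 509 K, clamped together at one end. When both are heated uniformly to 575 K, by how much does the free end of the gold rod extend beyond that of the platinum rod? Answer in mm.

0.909 mm

ΔT = 66 K
platinum: ΔL = 8.56×10⁻⁶ × 3.103 m × 66 = 1.7531×10⁻³ m = 1.7531 mm
gold: ΔL = 13×10⁻⁶ × 3.103 m × 66 = 2.6624×10⁻³ m = 2.6624 mm
difference = 2.6624 − 1.7531 = 0.9093 mm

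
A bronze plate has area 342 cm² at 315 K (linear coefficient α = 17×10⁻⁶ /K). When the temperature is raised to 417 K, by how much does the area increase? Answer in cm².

Area coefficient ≈ 2α; |ΔT| = 102 K
ΔA = 2αA₀ΔT = 2(17×10⁻⁶)(342)(102) = 1.19 cm²

ΔA = 1.19 cm²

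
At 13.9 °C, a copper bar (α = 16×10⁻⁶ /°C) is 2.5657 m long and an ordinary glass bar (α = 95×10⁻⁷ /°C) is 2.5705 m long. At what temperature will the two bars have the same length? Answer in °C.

T = 302.5 °C

Equal length when α₁L₁ΔT − α₂L₂ΔT = L₂ − L₁ = 4.80×10⁻³ m
α₁L₁ = 4.10512×10⁻⁵, α₂L₂ = 2.441975×10⁻⁵ → Δ(αL) = 1.663145×10⁻⁵ m/K
ΔT = 4.80×10⁻³ / 1.663145×10⁻⁵ = 288.610 K, so T = 13.9 + 288.610 = 302.510 °C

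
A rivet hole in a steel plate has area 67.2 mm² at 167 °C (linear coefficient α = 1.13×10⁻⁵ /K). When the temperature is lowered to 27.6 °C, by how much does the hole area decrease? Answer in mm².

Area coefficient ≈ 2α; |ΔT| = 139.4 K
ΔA = 2αA₀ΔT = 2(1.13×10⁻⁵)(67.2)(139.4) = 0.212 mm²

ΔA = 0.212 mm²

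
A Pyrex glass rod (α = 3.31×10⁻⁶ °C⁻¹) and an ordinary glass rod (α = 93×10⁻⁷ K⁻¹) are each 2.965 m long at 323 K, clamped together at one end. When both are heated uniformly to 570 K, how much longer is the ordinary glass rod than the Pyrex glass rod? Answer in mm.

4.39 mm

ΔT = 247 K
Pyrex glass: ΔL = 3.31×10⁻⁶ × 2.965 m × 247 = 2.4241×10⁻³ m = 2.4241 mm
ordinary glass: ΔL = 93×10⁻⁷ × 2.965 m × 247 = 6.8109×10⁻³ m = 6.8109 mm
difference = 6.8109 − 2.4241 = 4.3868 mm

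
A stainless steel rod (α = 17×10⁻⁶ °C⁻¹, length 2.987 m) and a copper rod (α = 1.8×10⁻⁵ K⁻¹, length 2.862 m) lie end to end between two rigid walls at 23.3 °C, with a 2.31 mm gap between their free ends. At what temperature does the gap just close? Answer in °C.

α₁L₁ = 5.0779×10⁻⁵ m/K, α₂L₂ = 5.1516×10⁻⁵ m/K → total 1.02295×10⁻⁴ m/K
ΔT = g/(α₁L₁+α₂L₂) = 2.31×10⁻³ / 1.02295×10⁻⁴ = 22.582 K
T = 23.3 + 22.582 = 45.882 °C

T = 45.9 °C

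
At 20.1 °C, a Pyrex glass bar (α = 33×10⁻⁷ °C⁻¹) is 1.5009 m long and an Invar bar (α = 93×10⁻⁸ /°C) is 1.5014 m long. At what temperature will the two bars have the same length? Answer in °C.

L₁(1 + α₁ΔT) = L₂(1 + α₂ΔT) ⇒ ΔT = (L₂ − L₁)/(α₁L₁ − α₂L₂)
L₂ − L₁ = 1.5014 − 1.5009 = 5.00×10⁻⁴ m
α₁L₁ − α₂L₂ = 33×10⁻⁷×1.5009 − 93×10⁻⁸×1.5014 = 3.556668×10⁻⁶ m/K
ΔT = 5.00×10⁻⁴ / 3.556668×10⁻⁶ = 140.581 K
T = 20.1 + 140.581 = 160.681 °C

T = 160.7 °C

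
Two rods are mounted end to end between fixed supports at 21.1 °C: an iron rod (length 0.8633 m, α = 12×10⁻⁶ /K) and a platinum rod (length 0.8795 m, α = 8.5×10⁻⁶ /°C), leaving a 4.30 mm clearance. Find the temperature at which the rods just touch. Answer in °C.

T = 262 °C

Gap closes when ΔL₁ + ΔL₂ = 4.30 mm = 4.30×10⁻³ m
(α₁L₁ + α₂L₂)ΔT = g
α₁L₁ + α₂L₂ = 12×10⁻⁶×0.8633 + 8.5×10⁻⁶×0.8795 = 1.783535×10⁻⁵ m/K
ΔT = 4.30×10⁻³ / 1.783535×10⁻⁵ = 241.09 K
T = 21.1 + 241.09 = 262.19 °C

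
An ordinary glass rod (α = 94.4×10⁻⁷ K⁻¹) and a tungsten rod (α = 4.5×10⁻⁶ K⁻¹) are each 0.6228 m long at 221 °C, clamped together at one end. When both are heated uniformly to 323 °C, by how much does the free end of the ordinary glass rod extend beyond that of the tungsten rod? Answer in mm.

0.314 mm

ΔT = 102 K
ordinary glass: ΔL = 94.4×10⁻⁷ × 0.6228 m × 102 = 5.9968×10⁻⁴ m = 0.59968 mm
tungsten: ΔL = 4.5×10⁻⁶ × 0.6228 m × 102 = 2.8587×10⁻⁴ m = 0.28587 mm
difference = 0.59968 − 0.28587 = 0.31381 mm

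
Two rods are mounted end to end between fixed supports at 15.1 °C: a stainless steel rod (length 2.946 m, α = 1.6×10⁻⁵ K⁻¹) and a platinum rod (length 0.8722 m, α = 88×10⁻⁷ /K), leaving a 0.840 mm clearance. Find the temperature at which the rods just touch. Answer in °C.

α₁L₁ = 4.7136×10⁻⁵ m/K, α₂L₂ = 7.67536×10⁻⁶ m/K → total 5.481136×10⁻⁵ m/K
ΔT = g/(α₁L₁+α₂L₂) = 8.40×10⁻⁴ / 5.481136×10⁻⁵ = 15.325 K
T = 15.1 + 15.325 = 30.425 °C

T = 30.4 °C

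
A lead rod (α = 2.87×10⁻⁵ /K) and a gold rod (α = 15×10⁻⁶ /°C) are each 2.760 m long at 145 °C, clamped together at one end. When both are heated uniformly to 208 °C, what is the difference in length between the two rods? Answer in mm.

2.38 mm

ΔT = 63 K
lead: ΔL = 2.87×10⁻⁵ × 2.760 m × 63 = 4.9904×10⁻³ m = 4.9904 mm
gold: ΔL = 15×10⁻⁶ × 2.760 m × 63 = 2.6082×10⁻³ m = 2.6082 mm
difference = 4.9904 − 2.6082 = 2.3822 mm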